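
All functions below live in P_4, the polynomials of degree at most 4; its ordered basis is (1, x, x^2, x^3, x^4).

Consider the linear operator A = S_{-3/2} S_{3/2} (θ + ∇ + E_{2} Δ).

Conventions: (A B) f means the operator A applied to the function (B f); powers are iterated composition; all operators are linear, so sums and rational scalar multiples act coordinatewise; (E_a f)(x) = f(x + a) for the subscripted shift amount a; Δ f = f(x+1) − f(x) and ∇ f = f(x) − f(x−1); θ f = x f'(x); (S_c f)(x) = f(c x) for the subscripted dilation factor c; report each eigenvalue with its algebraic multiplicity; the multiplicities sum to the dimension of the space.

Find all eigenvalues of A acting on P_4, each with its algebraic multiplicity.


image of 1: 0
image of x: -(9/4)x + 2
image of x^2: (81/8)x^2 - 9x + 4
image of x^3: -(2187/64)x^3 + (243/8)x^2 - 27x + 20
image of x^4: (6561/64)x^4 - (729/8)x^3 + (243/2)x^2 - 180x + 64
the matrix is upper triangular; its diagonal is (0, -9/4, 81/8, -2187/64, 6561/64)
for a triangular matrix the eigenvalues are the diagonal entries, with algebraic multiplicity their repetition count

λ = -2187/64 (multiplicity 1), λ = -9/4 (multiplicity 1), λ = 0 (multiplicity 1), λ = 81/8 (multiplicity 1), λ = 6561/64 (multiplicity 1)


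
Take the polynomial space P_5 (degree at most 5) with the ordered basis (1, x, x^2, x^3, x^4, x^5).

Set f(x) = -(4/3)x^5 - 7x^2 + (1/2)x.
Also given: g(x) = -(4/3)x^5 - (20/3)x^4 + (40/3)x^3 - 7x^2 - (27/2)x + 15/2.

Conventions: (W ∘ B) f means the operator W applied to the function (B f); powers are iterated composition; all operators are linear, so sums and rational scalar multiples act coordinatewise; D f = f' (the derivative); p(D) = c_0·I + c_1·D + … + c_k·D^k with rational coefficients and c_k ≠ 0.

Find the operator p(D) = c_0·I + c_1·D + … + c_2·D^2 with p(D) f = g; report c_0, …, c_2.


D^0 f = -(4/3)x^5 - 7x^2 + (1/2)x
D^1 f = -(20/3)x^4 - 14x + 1/2
D^2 f = -(80/3)x^3 - 14
matching coefficients of g against c_0 f + c_1 Df + … from the top degree down determines the c_i
solution: c_0 = 1, c_1 = 1, c_2 = -1/2

c_0 = 1, c_1 = 1, c_2 = -1/2


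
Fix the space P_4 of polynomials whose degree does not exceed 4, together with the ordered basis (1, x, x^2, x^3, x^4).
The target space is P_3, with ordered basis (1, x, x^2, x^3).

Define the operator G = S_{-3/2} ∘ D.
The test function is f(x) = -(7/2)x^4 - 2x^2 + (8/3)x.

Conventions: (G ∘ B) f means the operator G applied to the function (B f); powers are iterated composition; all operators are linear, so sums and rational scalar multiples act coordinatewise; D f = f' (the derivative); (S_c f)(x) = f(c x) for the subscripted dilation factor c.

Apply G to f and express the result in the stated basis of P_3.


g(x) = (189/4)x^3 + 6x + 8/3

D f = -14x^3 - 4x + 8/3
S_{-3/2} D f = (189/4)x^3 + 6x + 8/3


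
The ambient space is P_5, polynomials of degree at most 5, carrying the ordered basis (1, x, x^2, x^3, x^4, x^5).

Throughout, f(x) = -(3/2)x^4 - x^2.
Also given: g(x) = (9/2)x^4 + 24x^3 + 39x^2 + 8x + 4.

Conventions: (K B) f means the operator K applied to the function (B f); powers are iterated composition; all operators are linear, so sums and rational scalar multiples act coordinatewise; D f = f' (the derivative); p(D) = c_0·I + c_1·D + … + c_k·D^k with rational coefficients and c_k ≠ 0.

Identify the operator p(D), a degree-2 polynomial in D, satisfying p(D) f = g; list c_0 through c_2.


D^0 f = -(3/2)x^4 - x^2
D^1 f = -6x^3 - 2x
D^2 f = -18x^2 - 2
matching coefficients of g against c_0 f + c_1 Df + … from the top degree down determines the c_i
solution: c_0 = -3, c_1 = -4, c_2 = -2

p(D) = -3·I − 4·D − 2·D^2, i.e. c_0 = -3, c_1 = -4, c_2 = -2


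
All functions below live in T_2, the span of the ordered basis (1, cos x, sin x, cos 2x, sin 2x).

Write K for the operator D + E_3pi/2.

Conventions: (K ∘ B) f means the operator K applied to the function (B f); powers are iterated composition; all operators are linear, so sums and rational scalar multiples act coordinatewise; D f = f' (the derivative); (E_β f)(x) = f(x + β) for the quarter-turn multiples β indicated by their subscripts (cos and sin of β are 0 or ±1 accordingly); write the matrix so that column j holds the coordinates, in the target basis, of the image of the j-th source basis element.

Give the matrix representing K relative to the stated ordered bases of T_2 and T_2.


the matrix is [[1, 0, 0, 0, 0]; [0, 0, 0, 0, 0]; [0, 0, 0, 0, 0]; [0, 0, 0, -1, 2]; [0, 0, 0, -2, -1]] (rows listed top to bottom)

image of 1: 1
image of cos x: 0
image of sin x: 0
image of cos 2x: -cos 2x - 2sin 2x
image of sin 2x: 2cos 2x - sin 2x
each image's coordinates form column j of the matrix


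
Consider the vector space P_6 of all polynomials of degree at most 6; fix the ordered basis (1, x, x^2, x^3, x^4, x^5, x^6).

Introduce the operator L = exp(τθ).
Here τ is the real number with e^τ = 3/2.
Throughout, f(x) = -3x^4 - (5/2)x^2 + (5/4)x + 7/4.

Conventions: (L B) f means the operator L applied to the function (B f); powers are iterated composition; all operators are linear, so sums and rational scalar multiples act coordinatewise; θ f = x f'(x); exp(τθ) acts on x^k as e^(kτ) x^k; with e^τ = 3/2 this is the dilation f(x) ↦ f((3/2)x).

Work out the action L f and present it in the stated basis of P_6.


g(x) = -(243/16)x^4 - (45/8)x^2 + (15/8)x + 7/4

exp(τθ) x^k = e^(kτ) x^k; with e^τ = 3/2 this sends x^k to (3/2)^k x^k
x ↦ 3/2 x
x^2 ↦ 9/4 x^2
x^4 ↦ 81/16 x^4
applying this coordinatewise to f: exp(τθ) f = -(243/16)x^4 - (45/8)x^2 + (15/8)x + 7/4


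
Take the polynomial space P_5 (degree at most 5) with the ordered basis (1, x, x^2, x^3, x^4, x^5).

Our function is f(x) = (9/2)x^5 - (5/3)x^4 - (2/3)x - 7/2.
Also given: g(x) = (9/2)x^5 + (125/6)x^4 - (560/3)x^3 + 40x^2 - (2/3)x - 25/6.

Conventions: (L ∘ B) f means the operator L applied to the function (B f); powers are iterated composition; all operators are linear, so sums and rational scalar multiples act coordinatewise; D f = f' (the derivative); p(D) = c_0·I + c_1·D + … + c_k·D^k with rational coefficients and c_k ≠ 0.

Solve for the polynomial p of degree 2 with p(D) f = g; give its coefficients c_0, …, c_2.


D^0 f = (9/2)x^5 - (5/3)x^4 - (2/3)x - 7/2
D^1 f = (45/2)x^4 - (20/3)x^3 - 2/3
D^2 f = 90x^3 - 20x^2
matching coefficients of g against c_0 f + c_1 Df + … from the top degree down determines the c_i
solution: c_0 = 1, c_1 = 1, c_2 = -2

c_0 = 1, c_1 = 1, c_2 = -2


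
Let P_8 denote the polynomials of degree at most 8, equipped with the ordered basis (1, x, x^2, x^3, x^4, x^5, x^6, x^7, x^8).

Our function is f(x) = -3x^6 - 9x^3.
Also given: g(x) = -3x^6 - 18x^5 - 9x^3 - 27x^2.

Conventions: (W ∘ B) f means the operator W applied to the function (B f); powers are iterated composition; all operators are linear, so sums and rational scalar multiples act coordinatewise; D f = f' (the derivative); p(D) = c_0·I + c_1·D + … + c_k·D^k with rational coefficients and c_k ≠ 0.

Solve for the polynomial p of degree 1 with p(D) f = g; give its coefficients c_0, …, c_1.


D^0 f = -3x^6 - 9x^3
D^1 f = -18x^5 - 27x^2
matching coefficients of g against c_0 f + c_1 Df + … from the top degree down determines the c_i
solution: c_0 = 1, c_1 = 1

c_0 = 1, c_1 = 1


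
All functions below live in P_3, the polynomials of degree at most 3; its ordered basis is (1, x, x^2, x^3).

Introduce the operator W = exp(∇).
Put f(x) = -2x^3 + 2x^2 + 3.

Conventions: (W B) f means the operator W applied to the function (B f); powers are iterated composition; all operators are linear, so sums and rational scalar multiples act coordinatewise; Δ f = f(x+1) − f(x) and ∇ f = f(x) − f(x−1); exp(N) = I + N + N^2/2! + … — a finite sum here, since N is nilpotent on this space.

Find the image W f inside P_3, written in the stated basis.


g(x) = -2x^3 - 4x^2 + 4x + 5

order-1 term: -6x^2 + 10x - 4
order-2 term: -6x + 8
order-3 term: -2
the series for exp(∇) f terminates at order 3
exp(∇) f = -2x^3 - 4x^2 + 4x + 5


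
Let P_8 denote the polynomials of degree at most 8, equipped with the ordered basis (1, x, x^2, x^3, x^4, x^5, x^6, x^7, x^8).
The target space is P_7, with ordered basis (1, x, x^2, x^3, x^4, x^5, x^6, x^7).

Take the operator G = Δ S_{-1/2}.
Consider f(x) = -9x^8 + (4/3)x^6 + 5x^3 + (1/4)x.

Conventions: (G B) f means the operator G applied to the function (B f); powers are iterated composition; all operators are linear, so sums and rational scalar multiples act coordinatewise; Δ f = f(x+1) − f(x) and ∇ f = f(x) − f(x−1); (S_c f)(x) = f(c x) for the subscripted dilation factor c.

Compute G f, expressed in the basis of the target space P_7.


g(x) = -(9/32)x^7 - (63/64)x^6 - (59/32)x^5 - (275/128)x^4 - (149/96)x^3 - (163/64)x^2 - (65/32)x - 587/768

S_{-1/2} f = -(9/256)x^8 + (1/48)x^6 - (5/8)x^3 - (1/8)x
Δ S_{-1/2} f = -(9/32)x^7 - (63/64)x^6 - (59/32)x^5 - (275/128)x^4 - (149/96)x^3 - (163/64)x^2 - (65/32)x - 587/768


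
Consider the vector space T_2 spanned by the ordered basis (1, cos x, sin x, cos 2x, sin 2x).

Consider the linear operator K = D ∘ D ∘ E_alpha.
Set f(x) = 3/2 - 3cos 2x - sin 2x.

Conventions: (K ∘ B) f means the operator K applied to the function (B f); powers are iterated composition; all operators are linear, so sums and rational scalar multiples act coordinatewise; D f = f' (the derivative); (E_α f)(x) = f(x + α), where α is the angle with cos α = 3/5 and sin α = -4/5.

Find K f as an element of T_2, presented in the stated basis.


E_alpha f = 3/2 + (9/5)cos 2x - (13/5)sin 2x
D E_alpha f = -(26/5)cos 2x - (18/5)sin 2x
D D E_alpha f = -(36/5)cos 2x + (52/5)sin 2x

g(x) = -(36/5)cos 2x + (52/5)sin 2x


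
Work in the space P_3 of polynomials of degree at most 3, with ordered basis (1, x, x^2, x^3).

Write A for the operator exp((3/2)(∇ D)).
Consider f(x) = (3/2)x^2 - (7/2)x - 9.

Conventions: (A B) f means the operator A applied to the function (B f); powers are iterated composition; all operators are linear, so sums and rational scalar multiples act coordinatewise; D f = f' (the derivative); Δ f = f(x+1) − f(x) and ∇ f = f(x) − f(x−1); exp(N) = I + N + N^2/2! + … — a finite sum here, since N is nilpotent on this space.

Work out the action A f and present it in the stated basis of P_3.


order-1 term: 9/2
the series for exp((3/2)(∇ D)) f terminates at order 1
exp((3/2)(∇ D)) f = (3/2)x^2 - (7/2)x - 9/2

g(x) = (3/2)x^2 - (7/2)x - 9/2


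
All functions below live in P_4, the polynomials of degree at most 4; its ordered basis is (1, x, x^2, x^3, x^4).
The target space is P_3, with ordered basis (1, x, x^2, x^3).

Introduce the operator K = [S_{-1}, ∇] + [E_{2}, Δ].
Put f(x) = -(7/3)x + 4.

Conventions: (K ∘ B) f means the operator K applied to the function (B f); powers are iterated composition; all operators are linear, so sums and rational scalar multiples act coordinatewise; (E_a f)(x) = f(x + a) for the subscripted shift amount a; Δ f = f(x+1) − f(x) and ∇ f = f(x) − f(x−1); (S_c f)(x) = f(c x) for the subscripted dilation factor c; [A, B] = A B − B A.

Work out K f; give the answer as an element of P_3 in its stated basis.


∇ f = -7/3
S_{-1} ∇ f = -7/3
S_{-1} f = (7/3)x + 4
∇ S_{-1} f = 7/3
[S_{-1}, ∇] f = -14/3
Δ f = -7/3
E_{2} Δ f = -7/3
E_{2} f = -(7/3)x - 2/3
Δ E_{2} f = -7/3
[E_{2}, Δ] f = 0
([S_{-1}, ∇] + [E_{2}, Δ]) f = -14/3

the result is g(x) = -14/3


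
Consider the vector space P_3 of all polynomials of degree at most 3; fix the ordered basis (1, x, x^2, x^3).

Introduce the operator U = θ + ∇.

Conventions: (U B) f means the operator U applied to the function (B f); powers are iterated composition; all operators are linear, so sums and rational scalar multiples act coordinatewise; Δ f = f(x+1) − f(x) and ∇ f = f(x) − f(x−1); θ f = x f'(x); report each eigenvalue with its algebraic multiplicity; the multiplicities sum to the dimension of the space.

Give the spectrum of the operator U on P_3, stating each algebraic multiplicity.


image of 1: 0
image of x: x + 1
image of x^2: 2x^2 + 2x - 1
image of x^3: 3x^3 + 3x^2 - 3x + 1
the matrix is upper triangular; its diagonal is (0, 1, 2, 3)
for a triangular matrix the eigenvalues are the diagonal entries, with algebraic multiplicity their repetition count

λ = 0 (multiplicity 1), λ = 1 (multiplicity 1), λ = 2 (multiplicity 1), λ = 3 (multiplicity 1)


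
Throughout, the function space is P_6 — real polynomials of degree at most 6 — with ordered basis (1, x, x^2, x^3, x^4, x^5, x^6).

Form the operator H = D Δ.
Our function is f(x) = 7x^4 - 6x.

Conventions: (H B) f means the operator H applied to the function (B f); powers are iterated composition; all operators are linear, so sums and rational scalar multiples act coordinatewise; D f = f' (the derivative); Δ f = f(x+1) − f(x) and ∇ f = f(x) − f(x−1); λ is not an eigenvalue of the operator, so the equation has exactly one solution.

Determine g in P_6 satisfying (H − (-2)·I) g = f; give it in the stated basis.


g(x) = (7/2)x^4 - 21x^2 - 24x + 14

write g with unknown coordinates in the stated basis and equate coefficients in (H − (-2)·I) g = f
solving from the highest basis element down gives g = (7/2)x^4 - 21x^2 - 24x + 14
check: H g = 42x^2 + 42x - 28
so H g − (-2)·g = 7x^4 - 6x = f ✓


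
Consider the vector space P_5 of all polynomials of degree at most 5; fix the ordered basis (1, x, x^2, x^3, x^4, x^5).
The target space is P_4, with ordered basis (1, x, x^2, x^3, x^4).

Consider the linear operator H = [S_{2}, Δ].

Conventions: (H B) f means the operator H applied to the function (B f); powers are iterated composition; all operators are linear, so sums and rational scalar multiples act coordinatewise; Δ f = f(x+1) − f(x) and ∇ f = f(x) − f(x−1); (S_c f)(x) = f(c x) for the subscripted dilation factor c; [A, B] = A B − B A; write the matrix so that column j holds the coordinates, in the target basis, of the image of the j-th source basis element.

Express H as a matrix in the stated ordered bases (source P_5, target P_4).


the matrix is [[0, -1, -3, -7, -15, -31]; [0, 0, -4, -18, -56, -150]; [0, 0, 0, -12, -72, -280]; [0, 0, 0, 0, -32, -240]; [0, 0, 0, 0, 0, -80]] (rows listed top to bottom)

image of 1: 0
image of x: -1
image of x^2: -4x - 3
image of x^3: -12x^2 - 18x - 7
image of x^4: -32x^3 - 72x^2 - 56x - 15
image of x^5: -80x^4 - 240x^3 - 280x^2 - 150x - 31
each image's coordinates form column j of the matrix


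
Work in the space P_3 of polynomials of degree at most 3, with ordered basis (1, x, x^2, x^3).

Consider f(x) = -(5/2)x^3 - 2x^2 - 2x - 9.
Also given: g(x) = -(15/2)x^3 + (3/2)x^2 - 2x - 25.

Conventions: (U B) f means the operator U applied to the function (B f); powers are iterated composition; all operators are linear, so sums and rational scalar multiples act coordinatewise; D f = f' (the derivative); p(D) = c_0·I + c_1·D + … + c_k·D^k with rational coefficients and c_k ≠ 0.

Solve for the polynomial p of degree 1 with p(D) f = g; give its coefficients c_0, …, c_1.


p(D) = 3·I − D, i.e. c_0 = 3, c_1 = -1

D^0 f = -(5/2)x^3 - 2x^2 - 2x - 9
D^1 f = -(15/2)x^2 - 4x - 2
matching coefficients of g against c_0 f + c_1 Df + … from the top degree down determines the c_i
solution: c_0 = 3, c_1 = -1


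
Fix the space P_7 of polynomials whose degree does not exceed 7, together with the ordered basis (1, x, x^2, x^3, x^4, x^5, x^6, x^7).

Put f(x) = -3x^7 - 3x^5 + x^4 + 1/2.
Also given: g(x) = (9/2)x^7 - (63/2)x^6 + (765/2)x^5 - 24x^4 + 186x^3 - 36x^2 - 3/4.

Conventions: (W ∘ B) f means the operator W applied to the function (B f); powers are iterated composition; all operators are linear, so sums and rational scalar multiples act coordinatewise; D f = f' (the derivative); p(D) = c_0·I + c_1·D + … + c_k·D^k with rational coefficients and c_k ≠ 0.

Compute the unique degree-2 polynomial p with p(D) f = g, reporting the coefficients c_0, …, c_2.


D^0 f = -3x^7 - 3x^5 + x^4 + 1/2
D^1 f = -21x^6 - 15x^4 + 4x^3
D^2 f = -126x^5 - 60x^3 + 12x^2
matching coefficients of g against c_0 f + c_1 Df + … from the top degree down determines the c_i
solution: c_0 = -3/2, c_1 = 3/2, c_2 = -3

c_0 = -3/2, c_1 = 3/2, c_2 = -3


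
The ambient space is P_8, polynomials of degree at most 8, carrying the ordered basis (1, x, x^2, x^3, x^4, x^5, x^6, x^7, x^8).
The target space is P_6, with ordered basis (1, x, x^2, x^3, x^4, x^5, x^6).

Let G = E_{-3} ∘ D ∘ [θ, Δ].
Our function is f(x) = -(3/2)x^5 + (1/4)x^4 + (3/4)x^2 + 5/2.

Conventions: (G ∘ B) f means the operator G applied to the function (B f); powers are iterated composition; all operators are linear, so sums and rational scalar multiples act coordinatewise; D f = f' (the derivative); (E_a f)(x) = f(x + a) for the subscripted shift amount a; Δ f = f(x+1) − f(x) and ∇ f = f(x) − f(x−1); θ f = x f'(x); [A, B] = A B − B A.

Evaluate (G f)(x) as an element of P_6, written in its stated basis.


the image equals g(x) = 30x^3 - 183x^2 + 372x - 507/2

Δ f = -(15/2)x^4 - 14x^3 - (27/2)x^2 - 5x - 1/2
θ Δ f = -30x^4 - 42x^3 - 27x^2 - 5x
θ f = -(15/2)x^5 + x^4 + (3/2)x^2
Δ θ f = -(75/2)x^4 - 71x^3 - 69x^2 - (61/2)x - 5
[θ, Δ] f = (15/2)x^4 + 29x^3 + 42x^2 + (51/2)x + 5
D [θ, Δ] f = 30x^3 + 87x^2 + 84x + 51/2
E_{-3} D [θ, Δ] f = 30x^3 - 183x^2 + 372x - 507/2


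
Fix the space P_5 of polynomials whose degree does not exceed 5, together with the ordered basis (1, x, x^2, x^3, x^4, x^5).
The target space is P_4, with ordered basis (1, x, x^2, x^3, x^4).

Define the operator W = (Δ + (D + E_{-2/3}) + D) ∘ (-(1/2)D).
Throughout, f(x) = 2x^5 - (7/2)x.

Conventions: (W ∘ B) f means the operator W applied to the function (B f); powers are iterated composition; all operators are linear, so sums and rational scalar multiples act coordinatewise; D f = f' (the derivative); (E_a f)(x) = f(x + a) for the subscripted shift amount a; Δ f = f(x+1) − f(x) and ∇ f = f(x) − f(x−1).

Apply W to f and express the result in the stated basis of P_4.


D f = 10x^4 - 7/2
(-(1/2)D) f = -5x^4 + 7/4
Δ (-(1/2)D) f = -20x^3 - 30x^2 - 20x - 5
D (-(1/2)D) f = -20x^3
E_{-2/3} (-(1/2)D) f = -5x^4 + (40/3)x^3 - (40/3)x^2 + (160/27)x + 247/324
(D + E_{-2/3}) (-(1/2)D) f = -5x^4 - (20/3)x^3 - (40/3)x^2 + (160/27)x + 247/324
D (-(1/2)D) f = -20x^3
(Δ + (D + E_{-2/3}) + D) (-(1/2)D) f = -5x^4 - (140/3)x^3 - (130/3)x^2 - (380/27)x - 1373/324

g(x) = -5x^4 - (140/3)x^3 - (130/3)x^2 - (380/27)x - 1373/324


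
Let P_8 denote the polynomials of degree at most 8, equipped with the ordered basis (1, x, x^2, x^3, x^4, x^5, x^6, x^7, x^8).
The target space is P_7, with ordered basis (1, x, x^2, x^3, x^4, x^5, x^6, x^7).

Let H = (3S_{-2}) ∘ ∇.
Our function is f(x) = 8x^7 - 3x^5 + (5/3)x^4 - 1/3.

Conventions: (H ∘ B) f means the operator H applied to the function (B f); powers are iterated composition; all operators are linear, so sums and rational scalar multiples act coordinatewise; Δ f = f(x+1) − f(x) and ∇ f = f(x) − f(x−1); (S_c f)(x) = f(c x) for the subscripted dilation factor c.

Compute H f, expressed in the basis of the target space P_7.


∇ f = 56x^6 - 168x^5 + 265x^4 - (730/3)x^3 + 128x^2 - (103/3)x + 10/3
S_{-2} ∇ f = 3584x^6 + 5376x^5 + 4240x^4 + (5840/3)x^3 + 512x^2 + (206/3)x + 10/3
(3S_{-2}) ∇ f = 10752x^6 + 16128x^5 + 12720x^4 + 5840x^3 + 1536x^2 + 206x + 10

the result is g(x) = 10752x^6 + 16128x^5 + 12720x^4 + 5840x^3 + 1536x^2 + 206x + 10


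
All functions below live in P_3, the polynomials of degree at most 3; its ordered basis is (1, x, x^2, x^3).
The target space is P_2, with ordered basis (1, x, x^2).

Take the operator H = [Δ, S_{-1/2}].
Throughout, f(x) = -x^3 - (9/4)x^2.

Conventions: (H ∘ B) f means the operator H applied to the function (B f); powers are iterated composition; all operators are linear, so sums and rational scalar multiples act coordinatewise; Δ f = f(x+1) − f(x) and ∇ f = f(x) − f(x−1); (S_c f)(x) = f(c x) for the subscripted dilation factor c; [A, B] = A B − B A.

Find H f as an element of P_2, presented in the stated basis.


the image equals g(x) = (9/8)x^2 - (9/2)x + 45/16

S_{-1/2} f = (1/8)x^3 - (9/16)x^2
Δ S_{-1/2} f = (3/8)x^2 - (3/4)x - 7/16
Δ f = -3x^2 - (15/2)x - 13/4
S_{-1/2} Δ f = -(3/4)x^2 + (15/4)x - 13/4
[Δ, S_{-1/2}] f = (9/8)x^2 - (9/2)x + 45/16


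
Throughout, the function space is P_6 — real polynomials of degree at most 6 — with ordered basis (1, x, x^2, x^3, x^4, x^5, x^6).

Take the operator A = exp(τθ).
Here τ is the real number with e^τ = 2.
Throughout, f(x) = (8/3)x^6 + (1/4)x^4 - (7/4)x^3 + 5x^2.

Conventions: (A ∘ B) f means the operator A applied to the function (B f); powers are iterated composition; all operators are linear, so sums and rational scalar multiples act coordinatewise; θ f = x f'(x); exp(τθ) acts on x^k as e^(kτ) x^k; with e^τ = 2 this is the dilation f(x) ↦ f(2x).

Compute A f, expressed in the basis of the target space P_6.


g(x) = (512/3)x^6 + 4x^4 - 14x^3 + 20x^2

exp(τθ) x^k = e^(kτ) x^k; with e^τ = 2 this sends x^k to 2^k x^k
x^2 ↦ 4 x^2
x^3 ↦ 8 x^3
x^4 ↦ 16 x^4
x^6 ↦ 64 x^6
applying this coordinatewise to f: exp(τθ) f = (512/3)x^6 + 4x^4 - 14x^3 + 20x^2


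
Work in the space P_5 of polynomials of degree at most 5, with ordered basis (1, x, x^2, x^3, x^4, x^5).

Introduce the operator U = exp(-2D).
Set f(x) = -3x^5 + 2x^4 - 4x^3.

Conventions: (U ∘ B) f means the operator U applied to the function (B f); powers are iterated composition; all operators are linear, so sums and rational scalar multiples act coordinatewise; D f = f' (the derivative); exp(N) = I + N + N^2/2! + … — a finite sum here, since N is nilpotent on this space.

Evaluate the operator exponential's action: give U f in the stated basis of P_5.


order-1 term: 30x^4 - 16x^3 + 24x^2
order-2 term: -120x^3 + 48x^2 - 48x
order-3 term: 240x^2 - 64x + 32
order-4 term: -240x + 32
order-5 term: 96
the series for exp(-2D) f terminates at order 5
exp(-2D) f = -3x^5 + 32x^4 - 140x^3 + 312x^2 - 352x + 160

the image equals g(x) = -3x^5 + 32x^4 - 140x^3 + 312x^2 - 352x + 160


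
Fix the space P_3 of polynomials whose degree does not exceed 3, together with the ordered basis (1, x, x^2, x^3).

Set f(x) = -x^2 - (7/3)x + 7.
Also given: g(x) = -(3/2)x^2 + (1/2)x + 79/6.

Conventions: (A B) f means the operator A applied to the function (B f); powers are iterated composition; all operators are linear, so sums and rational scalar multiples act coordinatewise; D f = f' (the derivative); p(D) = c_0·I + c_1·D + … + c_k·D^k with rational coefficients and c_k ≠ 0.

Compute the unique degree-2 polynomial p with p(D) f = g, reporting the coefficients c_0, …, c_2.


p(D) = (3/2)·I − 2·D + D^2, i.e. c_0 = 3/2, c_1 = -2, c_2 = 1

D^0 f = -x^2 - (7/3)x + 7
D^1 f = -2x - 7/3
D^2 f = -2
matching coefficients of g against c_0 f + c_1 Df + … from the top degree down determines the c_i
solution: c_0 = 3/2, c_1 = -2, c_2 = 1


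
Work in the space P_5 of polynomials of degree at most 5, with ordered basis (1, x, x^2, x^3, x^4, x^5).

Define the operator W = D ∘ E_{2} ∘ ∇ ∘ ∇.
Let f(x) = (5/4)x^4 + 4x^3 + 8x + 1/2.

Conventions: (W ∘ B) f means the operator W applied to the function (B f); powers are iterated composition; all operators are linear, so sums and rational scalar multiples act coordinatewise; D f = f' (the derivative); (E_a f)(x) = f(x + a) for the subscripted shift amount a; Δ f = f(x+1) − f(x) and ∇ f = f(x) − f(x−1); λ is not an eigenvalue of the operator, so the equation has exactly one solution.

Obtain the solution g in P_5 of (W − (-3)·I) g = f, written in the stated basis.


the image equals g(x) = (5/12)x^4 + (4/3)x^3 - (2/3)x - 35/6

write g with unknown coordinates in the stated basis and equate coefficients in (W − (-3)·I) g = f
solving from the highest basis element down gives g = (5/12)x^4 + (4/3)x^3 - (2/3)x - 35/6
check: W g = 10x + 18
so W g − (-3)·g = (5/4)x^4 + 4x^3 + 8x + 1/2 = f ✓


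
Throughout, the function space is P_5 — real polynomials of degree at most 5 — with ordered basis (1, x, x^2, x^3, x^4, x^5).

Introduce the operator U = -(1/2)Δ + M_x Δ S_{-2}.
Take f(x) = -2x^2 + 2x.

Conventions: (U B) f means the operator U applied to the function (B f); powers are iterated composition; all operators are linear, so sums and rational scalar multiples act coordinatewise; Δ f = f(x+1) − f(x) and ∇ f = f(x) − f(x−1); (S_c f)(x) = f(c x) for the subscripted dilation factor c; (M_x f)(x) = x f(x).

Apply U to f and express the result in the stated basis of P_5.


Δ f = -4x
(-(1/2)Δ) f = 2x
S_{-2} f = -8x^2 - 4x
Δ S_{-2} f = -16x - 12
M_x Δ S_{-2} f = -16x^2 - 12x
(-(1/2)Δ + M_x Δ S_{-2}) f = -16x^2 - 10x

g(x) = -16x^2 - 10x


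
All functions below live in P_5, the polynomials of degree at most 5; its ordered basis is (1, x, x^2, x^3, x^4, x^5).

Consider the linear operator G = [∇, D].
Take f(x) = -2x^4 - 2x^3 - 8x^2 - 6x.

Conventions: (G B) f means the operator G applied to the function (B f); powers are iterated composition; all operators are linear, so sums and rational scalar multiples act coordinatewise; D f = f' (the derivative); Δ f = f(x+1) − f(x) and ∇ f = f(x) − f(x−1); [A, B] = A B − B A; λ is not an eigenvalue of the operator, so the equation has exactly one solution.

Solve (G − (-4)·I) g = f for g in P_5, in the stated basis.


the image equals g(x) = -(1/2)x^4 - (1/2)x^3 - 2x^2 - (3/2)x

write g with unknown coordinates in the stated basis and equate coefficients in (G − (-4)·I) g = f
solving from the highest basis element down gives g = -(1/2)x^4 - (1/2)x^3 - 2x^2 - (3/2)x
check: G g = 0
so G g − (-4)·g = -2x^4 - 2x^3 - 8x^2 - 6x = f ✓


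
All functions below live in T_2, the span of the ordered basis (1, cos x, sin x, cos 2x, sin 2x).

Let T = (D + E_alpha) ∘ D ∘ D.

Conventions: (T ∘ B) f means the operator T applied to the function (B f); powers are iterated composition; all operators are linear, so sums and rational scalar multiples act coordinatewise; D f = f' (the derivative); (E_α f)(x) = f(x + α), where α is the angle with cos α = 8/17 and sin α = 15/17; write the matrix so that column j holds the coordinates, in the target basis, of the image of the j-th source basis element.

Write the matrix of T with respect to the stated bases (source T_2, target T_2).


image of 1: 0
image of cos x: -(8/17)cos x + (32/17)sin x
image of sin x: -(32/17)cos x - (8/17)sin x
image of cos 2x: (644/289)cos 2x + (3272/289)sin 2x
image of sin 2x: -(3272/289)cos 2x + (644/289)sin 2x
each image's coordinates form column j of the matrix

the matrix is [[0, 0, 0, 0, 0]; [0, -8/17, -32/17, 0, 0]; [0, 32/17, -8/17, 0, 0]; [0, 0, 0, 644/289, -3272/289]; [0, 0, 0, 3272/289, 644/289]] (rows listed top to bottom)


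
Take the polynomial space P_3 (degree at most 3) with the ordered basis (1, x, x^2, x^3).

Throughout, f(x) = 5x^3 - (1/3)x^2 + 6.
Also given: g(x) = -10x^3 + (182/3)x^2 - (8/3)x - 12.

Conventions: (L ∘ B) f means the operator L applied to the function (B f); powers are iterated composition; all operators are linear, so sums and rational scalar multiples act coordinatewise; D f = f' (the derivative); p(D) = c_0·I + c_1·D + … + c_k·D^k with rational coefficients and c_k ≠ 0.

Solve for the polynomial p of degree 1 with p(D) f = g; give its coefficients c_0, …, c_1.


D^0 f = 5x^3 - (1/3)x^2 + 6
D^1 f = 15x^2 - (2/3)x
matching coefficients of g against c_0 f + c_1 Df + … from the top degree down determines the c_i
solution: c_0 = -2, c_1 = 4

p(D) = -2·I + 4·D, i.e. c_0 = -2, c_1 = 4


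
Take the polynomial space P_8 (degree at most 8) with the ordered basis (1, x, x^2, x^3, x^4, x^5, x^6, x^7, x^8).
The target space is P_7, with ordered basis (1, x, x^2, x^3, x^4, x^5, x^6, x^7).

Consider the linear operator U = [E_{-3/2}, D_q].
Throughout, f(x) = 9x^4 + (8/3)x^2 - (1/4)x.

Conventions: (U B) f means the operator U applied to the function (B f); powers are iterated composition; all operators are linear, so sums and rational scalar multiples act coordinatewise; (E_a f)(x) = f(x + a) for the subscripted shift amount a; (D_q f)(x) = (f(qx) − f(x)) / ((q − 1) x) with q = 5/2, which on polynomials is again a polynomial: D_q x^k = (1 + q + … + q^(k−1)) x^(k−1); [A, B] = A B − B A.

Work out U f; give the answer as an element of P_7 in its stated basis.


D_q f = (1827/8)x^3 + (28/3)x - 1/4
E_{-3/2} D_q f = (1827/8)x^3 - (16443/16)x^2 + (148883/96)x - 50241/64
E_{-3/2} f = 9x^4 - 54x^3 + (745/6)x^2 - (519/4)x + 831/16
D_q E_{-3/2} f = (1827/8)x^3 - (1053/2)x^2 + (5215/12)x - 519/4
[E_{-3/2}, D_q] f = -(8019/16)x^2 + (35721/32)x - 41937/64

the result is g(x) = -(8019/16)x^2 + (35721/32)x - 41937/64


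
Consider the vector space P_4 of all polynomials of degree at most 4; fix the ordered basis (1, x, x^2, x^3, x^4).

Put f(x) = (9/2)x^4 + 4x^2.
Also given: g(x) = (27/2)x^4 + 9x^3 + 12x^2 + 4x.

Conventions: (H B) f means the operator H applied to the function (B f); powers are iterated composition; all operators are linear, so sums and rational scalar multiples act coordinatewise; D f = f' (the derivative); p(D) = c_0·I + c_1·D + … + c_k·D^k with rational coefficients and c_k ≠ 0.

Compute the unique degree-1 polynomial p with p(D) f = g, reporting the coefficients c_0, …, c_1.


c_0 = 3, c_1 = 1/2

D^0 f = (9/2)x^4 + 4x^2
D^1 f = 18x^3 + 8x
matching coefficients of g against c_0 f + c_1 Df + … from the top degree down determines the c_i
solution: c_0 = 3, c_1 = 1/2


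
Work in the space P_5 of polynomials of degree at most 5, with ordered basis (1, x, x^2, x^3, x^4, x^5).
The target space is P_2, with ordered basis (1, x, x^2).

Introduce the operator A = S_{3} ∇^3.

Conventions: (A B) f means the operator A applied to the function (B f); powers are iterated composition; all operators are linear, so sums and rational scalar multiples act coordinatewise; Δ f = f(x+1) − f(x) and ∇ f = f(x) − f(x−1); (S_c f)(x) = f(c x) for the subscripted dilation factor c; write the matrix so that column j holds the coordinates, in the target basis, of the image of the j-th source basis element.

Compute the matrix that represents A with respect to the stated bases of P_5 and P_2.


the matrix is [[0, 0, 0, 6, -36, 150]; [0, 0, 0, 0, 72, -540]; [0, 0, 0, 0, 0, 540]] (rows listed top to bottom)

image of 1: 0
image of x: 0
image of x^2: 0
image of x^3: 6
image of x^4: 72x - 36
image of x^5: 540x^2 - 540x + 150
each image's coordinates form column j of the matrix


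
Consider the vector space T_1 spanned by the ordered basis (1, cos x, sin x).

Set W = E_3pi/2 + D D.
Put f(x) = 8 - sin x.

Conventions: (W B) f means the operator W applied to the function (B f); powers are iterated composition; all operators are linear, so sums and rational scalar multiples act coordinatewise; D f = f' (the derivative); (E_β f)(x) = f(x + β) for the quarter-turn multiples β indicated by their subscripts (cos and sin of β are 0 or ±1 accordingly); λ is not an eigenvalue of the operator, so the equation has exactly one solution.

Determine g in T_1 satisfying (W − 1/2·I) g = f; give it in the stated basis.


g(x) = 16 - (4/13)cos x + (6/13)sin x

write g with unknown coordinates in the stated basis and equate coefficients in (W − 1/2·I) g = f
solving from the highest basis element down gives g = 16 - (4/13)cos x + (6/13)sin x
check: W g = 16 - (2/13)cos x - (10/13)sin x
so W g − 1/2·g = 8 - sin x = f ✓


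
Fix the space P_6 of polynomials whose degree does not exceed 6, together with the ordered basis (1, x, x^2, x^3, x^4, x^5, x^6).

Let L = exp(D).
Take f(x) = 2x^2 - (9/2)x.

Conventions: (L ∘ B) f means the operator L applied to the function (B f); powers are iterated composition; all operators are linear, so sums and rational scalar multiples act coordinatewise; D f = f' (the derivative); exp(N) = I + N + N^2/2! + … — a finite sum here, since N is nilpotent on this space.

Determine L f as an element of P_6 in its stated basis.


the image equals g(x) = 2x^2 - (1/2)x - 5/2

order-1 term: 4x - 9/2
order-2 term: 2
the series for exp(D) f terminates at order 2
exp(D) f = 2x^2 - (1/2)x - 5/2


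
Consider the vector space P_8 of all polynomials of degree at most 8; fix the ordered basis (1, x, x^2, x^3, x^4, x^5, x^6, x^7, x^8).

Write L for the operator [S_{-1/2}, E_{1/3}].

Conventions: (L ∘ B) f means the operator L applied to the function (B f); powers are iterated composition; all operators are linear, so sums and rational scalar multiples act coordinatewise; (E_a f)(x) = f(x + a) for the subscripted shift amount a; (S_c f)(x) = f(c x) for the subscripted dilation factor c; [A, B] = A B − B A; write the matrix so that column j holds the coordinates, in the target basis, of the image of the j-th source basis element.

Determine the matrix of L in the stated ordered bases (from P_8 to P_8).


the matrix is [[0, 1/2, 1/12, 1/24, 5/432, 11/2592, 7/5184, 43/93312, 85/559872]; [0, 0, -1/2, -1/8, -1/12, -25/864, -11/864, -49/10368, -43/23328]; [0, 0, 0, 3/8, 1/8, 5/48, 25/576, 77/3456, 49/5184]; [0, 0, 0, 0, -1/4, -5/48, -5/48, -175/3456, -77/2592]; [0, 0, 0, 0, 0, 5/32, 5/64, 35/384, 175/3456]; [0, 0, 0, 0, 0, 0, -3/32, -7/128, -7/96]; [0, 0, 0, 0, 0, 0, 0, 7/128, 7/192]; [0, 0, 0, 0, 0, 0, 0, 0, -1/32]; [0, 0, 0, 0, 0, 0, 0, 0, 0]] (rows listed top to bottom)

image of 1: 0
image of x: 1/2
image of x^2: -(1/2)x + 1/12
image of x^3: (3/8)x^2 - (1/8)x + 1/24
image of x^4: -(1/4)x^3 + (1/8)x^2 - (1/12)x + 5/432
image of x^5: (5/32)x^4 - (5/48)x^3 + (5/48)x^2 - (25/864)x + 11/2592
image of x^6: -(3/32)x^5 + (5/64)x^4 - (5/48)x^3 + (25/576)x^2 - (11/864)x + 7/5184
image of x^7: (7/128)x^6 - (7/128)x^5 + (35/384)x^4 - (175/3456)x^3 + (77/3456)x^2 - (49/10368)x + 43/93312
image of x^8: -(1/32)x^7 + (7/192)x^6 - (7/96)x^5 + (175/3456)x^4 - (77/2592)x^3 + (49/5184)x^2 - (43/23328)x + 85/559872
each image's coordinates form column j of the matrix


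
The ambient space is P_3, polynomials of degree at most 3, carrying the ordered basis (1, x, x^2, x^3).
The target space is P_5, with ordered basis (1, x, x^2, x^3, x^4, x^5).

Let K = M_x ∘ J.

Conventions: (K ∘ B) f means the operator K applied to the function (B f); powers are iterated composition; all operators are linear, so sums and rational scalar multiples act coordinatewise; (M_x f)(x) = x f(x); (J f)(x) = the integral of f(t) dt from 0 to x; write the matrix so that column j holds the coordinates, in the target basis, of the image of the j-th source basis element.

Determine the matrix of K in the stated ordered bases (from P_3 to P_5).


image of 1: x^2
image of x: (1/2)x^3
image of x^2: (1/3)x^4
image of x^3: (1/4)x^5
each image's coordinates form column j of the matrix

the matrix is [[0, 0, 0, 0]; [0, 0, 0, 0]; [1, 0, 0, 0]; [0, 1/2, 0, 0]; [0, 0, 1/3, 0]; [0, 0, 0, 1/4]] (rows listed top to bottom)


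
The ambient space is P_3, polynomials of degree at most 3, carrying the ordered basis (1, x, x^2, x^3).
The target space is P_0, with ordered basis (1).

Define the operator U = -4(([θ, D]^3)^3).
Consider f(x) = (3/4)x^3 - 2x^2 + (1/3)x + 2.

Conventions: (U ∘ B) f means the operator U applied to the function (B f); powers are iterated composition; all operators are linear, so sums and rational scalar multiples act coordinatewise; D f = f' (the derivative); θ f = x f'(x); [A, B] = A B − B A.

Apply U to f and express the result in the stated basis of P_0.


the image equals g(x) = 0

D f = (9/4)x^2 - 4x + 1/3
θ D f = (9/2)x^2 - 4x
θ f = (9/4)x^3 - 4x^2 + (1/3)x
D θ f = (27/4)x^2 - 8x + 1/3
[θ, D] f = -(9/4)x^2 + 4x - 1/3
D [θ, D] f = -(9/2)x + 4
θ D [θ, D] f = -(9/2)x
θ [θ, D] f = -(9/2)x^2 + 4x
D θ [θ, D] f = -9x + 4
[θ, D] [θ, D] f = (9/2)x - 4
D [θ, D] [θ, D] f = 9/2
θ D [θ, D] [θ, D] f = 0
θ [θ, D] [θ, D] f = (9/2)x
D θ [θ, D] [θ, D] f = 9/2
[θ, D] [θ, D] [θ, D] f = -9/2
D [θ, D]^3 f = 0
θ D [θ, D]^3 f = 0
θ [θ, D]^3 f = 0
D θ [θ, D]^3 f = 0
[θ, D] [θ, D]^3 f = 0
D [θ, D] [θ, D]^3 f = 0
θ D [θ, D] [θ, D]^3 f = 0
θ [θ, D] [θ, D]^3 f = 0
D θ [θ, D] [θ, D]^3 f = 0
[θ, D] [θ, D] [θ, D]^3 f = 0
D [θ, D] [θ, D] [θ, D]^3 f = 0
θ D [θ, D] [θ, D] [θ, D]^3 f = 0
θ [θ, D] [θ, D] [θ, D]^3 f = 0
D θ [θ, D] [θ, D] [θ, D]^3 f = 0
[θ, D] [θ, D] [θ, D] [θ, D]^3 f = 0
D [θ, D]^3 [θ, D]^3 f = 0
θ D [θ, D]^3 [θ, D]^3 f = 0
θ [θ, D]^3 [θ, D]^3 f = 0
D θ [θ, D]^3 [θ, D]^3 f = 0
[θ, D] [θ, D]^3 [θ, D]^3 f = 0
D [θ, D] [θ, D]^3 [θ, D]^3 f = 0
θ D [θ, D] [θ, D]^3 [θ, D]^3 f = 0
θ [θ, D] [θ, D]^3 [θ, D]^3 f = 0
D θ [θ, D] [θ, D]^3 [θ, D]^3 f = 0
[θ, D] [θ, D] [θ, D]^3 [θ, D]^3 f = 0
D [θ, D] [θ, D] [θ, D]^3 [θ, D]^3 f = 0
θ D [θ, D] [θ, D] [θ, D]^3 [θ, D]^3 f = 0
θ [θ, D] [θ, D] [θ, D]^3 [θ, D]^3 f = 0
D θ [θ, D] [θ, D] [θ, D]^3 [θ, D]^3 f = 0
[θ, D] [θ, D] [θ, D] [θ, D]^3 [θ, D]^3 f = 0
(-4(([θ, D]^3)^3)) f = 0


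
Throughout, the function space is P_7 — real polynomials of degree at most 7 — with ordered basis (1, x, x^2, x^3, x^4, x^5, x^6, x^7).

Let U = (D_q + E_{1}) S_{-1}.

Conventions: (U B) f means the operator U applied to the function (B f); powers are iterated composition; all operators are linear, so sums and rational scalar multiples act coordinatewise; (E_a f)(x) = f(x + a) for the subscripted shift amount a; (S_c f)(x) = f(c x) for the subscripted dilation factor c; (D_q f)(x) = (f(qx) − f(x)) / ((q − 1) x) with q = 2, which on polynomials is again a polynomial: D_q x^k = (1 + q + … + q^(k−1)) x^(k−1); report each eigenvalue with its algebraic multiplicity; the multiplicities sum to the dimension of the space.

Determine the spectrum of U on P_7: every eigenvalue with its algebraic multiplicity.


image of 1: 1
image of x: -x - 2
image of x^2: x^2 + 5x + 1
image of x^3: -x^3 - 10x^2 - 3x - 1
image of x^4: x^4 + 19x^3 + 6x^2 + 4x + 1
image of x^5: -x^5 - 36x^4 - 10x^3 - 10x^2 - 5x - 1
image of x^6: x^6 + 69x^5 + 15x^4 + 20x^3 + 15x^2 + 6x + 1
image of x^7: -x^7 - 134x^6 - 21x^5 - 35x^4 - 35x^3 - 21x^2 - 7x - 1
the matrix is upper triangular; its diagonal is (1, -1, 1, -1, 1, -1, 1, -1)
for a triangular matrix the eigenvalues are the diagonal entries, with algebraic multiplicity their repetition count

λ = -1 (multiplicity 4), λ = 1 (multiplicity 4)


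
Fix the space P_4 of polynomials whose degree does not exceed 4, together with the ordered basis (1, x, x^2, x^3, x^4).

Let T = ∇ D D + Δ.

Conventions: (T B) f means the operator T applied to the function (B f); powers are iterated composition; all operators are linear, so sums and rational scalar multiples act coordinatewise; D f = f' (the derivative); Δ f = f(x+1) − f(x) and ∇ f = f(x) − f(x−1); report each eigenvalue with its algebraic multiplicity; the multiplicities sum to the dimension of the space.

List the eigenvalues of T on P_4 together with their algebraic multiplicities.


image of 1: 0
image of x: 1
image of x^2: 2x + 1
image of x^3: 3x^2 + 3x + 7
image of x^4: 4x^3 + 6x^2 + 28x - 11
the matrix is upper triangular; its diagonal is (0, 0, 0, 0, 0)
for a triangular matrix the eigenvalues are the diagonal entries, with algebraic multiplicity their repetition count

λ = 0 (multiplicity 5)


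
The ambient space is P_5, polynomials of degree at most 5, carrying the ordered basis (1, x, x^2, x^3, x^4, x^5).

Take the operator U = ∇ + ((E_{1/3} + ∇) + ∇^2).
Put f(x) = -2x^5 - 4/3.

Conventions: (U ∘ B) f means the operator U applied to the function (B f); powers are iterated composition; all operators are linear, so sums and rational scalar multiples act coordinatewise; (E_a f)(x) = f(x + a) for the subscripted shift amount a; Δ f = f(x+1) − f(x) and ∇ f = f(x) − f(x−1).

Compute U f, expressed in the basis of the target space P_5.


∇ f = -10x^4 + 20x^3 - 20x^2 + 10x - 2
E_{1/3} f = -2x^5 - (10/3)x^4 - (20/9)x^3 - (20/27)x^2 - (10/81)x - 326/243
∇ f = -10x^4 + 20x^3 - 20x^2 + 10x - 2
(E_{1/3} + ∇) f = -2x^5 - (40/3)x^4 + (160/9)x^3 - (560/27)x^2 + (800/81)x - 812/243
∇ f = -10x^4 + 20x^3 - 20x^2 + 10x - 2
∇ ∇ f = -40x^3 + 120x^2 - 140x + 60
((E_{1/3} + ∇) + ∇^2) f = -2x^5 - (40/3)x^4 - (200/9)x^3 + (2680/27)x^2 - (10540/81)x + 13768/243
(∇ + ((E_{1/3} + ∇) + ∇^2)) f = -2x^5 - (70/3)x^4 - (20/9)x^3 + (2140/27)x^2 - (9730/81)x + 13282/243

the image equals g(x) = -2x^5 - (70/3)x^4 - (20/9)x^3 + (2140/27)x^2 - (9730/81)x + 13282/243
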